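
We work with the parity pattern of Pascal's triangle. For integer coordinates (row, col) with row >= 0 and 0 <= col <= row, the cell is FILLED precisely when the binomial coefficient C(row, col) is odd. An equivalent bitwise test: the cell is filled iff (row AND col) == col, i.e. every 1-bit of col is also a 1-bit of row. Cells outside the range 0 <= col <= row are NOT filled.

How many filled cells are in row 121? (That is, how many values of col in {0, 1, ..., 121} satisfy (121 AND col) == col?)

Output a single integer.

121 in binary = 1111001
popcount(121) = number of 1-bits in 1111001 = 5
A col c satisfies (121 AND c) == c iff every set bit of c is also set in 121; each of the 5 set bits of 121 can independently be on or off in c.
count = 2^5 = 32

Answer: 32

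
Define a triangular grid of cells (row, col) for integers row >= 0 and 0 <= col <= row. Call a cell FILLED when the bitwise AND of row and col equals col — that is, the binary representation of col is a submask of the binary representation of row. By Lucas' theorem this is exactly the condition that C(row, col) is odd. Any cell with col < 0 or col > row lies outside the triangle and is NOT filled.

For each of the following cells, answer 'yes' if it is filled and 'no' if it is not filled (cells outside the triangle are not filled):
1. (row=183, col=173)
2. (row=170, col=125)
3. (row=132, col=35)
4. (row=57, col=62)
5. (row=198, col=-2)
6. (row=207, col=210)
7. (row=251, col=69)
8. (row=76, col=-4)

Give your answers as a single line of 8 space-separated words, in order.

(183,173): row=0b10110111, col=0b10101101, row AND col = 0b10100101 = 165; 165 != 173 -> empty
(170,125): row=0b10101010, col=0b1111101, row AND col = 0b101000 = 40; 40 != 125 -> empty
(132,35): row=0b10000100, col=0b100011, row AND col = 0b0 = 0; 0 != 35 -> empty
(57,62): col outside [0, 57] -> not filled
(198,-2): col outside [0, 198] -> not filled
(207,210): col outside [0, 207] -> not filled
(251,69): row=0b11111011, col=0b1000101, row AND col = 0b1000001 = 65; 65 != 69 -> empty
(76,-4): col outside [0, 76] -> not filled

Answer: no no no no no no no no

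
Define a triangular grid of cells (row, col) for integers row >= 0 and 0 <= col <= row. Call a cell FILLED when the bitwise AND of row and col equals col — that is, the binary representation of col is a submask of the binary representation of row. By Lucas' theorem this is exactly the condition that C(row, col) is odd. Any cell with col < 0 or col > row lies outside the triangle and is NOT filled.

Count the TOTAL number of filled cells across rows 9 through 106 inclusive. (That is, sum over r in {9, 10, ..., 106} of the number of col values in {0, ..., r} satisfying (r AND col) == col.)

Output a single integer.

r9=1001 pc2: +4 =4
r10=1010 pc2: +4 =8
r11=1011 pc3: +8 =16
r12=1100 pc2: +4 =20
r13=1101 pc3: +8 =28
r14=1110 pc3: +8 =36
r15=1111 pc4: +16 =52
r16=10000 pc1: +2 =54
r17=10001 pc2: +4 =58
r18=10010 pc2: +4 =62
r19=10011 pc3: +8 =70
r20=10100 pc2: +4 =74
r21=10101 pc3: +8 =82
r22=10110 pc3: +8 =90
r23=10111 pc4: +16 =106
r24=11000 pc2: +4 =110
r25=11001 pc3: +8 =118
r26=11010 pc3: +8 =126
r27=11011 pc4: +16 =142
r28=11100 pc3: +8 =150
r29=11101 pc4: +16 =166
r30=11110 pc4: +16 =182
r31=11111 pc5: +32 =214
r32=100000 pc1: +2 =216
r33=100001 pc2: +4 =220
r34=100010 pc2: +4 =224
r35=100011 pc3: +8 =232
r36=100100 pc2: +4 =236
r37=100101 pc3: +8 =244
r38=100110 pc3: +8 =252
r39=100111 pc4: +16 =268
r40=101000 pc2: +4 =272
r41=101001 pc3: +8 =280
r42=101010 pc3: +8 =288
r43=101011 pc4: +16 =304
r44=101100 pc3: +8 =312
r45=101101 pc4: +16 =328
r46=101110 pc4: +16 =344
r47=101111 pc5: +32 =376
r48=110000 pc2: +4 =380
r49=110001 pc3: +8 =388
r50=110010 pc3: +8 =396
r51=110011 pc4: +16 =412
r52=110100 pc3: +8 =420
r53=110101 pc4: +16 =436
r54=110110 pc4: +16 =452
r55=110111 pc5: +32 =484
r56=111000 pc3: +8 =492
r57=111001 pc4: +16 =508
r58=111010 pc4: +16 =524
r59=111011 pc5: +32 =556
r60=111100 pc4: +16 =572
r61=111101 pc5: +32 =604
r62=111110 pc5: +32 =636
r63=111111 pc6: +64 =700
r64=1000000 pc1: +2 =702
r65=1000001 pc2: +4 =706
r66=1000010 pc2: +4 =710
r67=1000011 pc3: +8 =718
r68=1000100 pc2: +4 =722
r69=1000101 pc3: +8 =730
r70=1000110 pc3: +8 =738
r71=1000111 pc4: +16 =754
r72=1001000 pc2: +4 =758
r73=1001001 pc3: +8 =766
r74=1001010 pc3: +8 =774
r75=1001011 pc4: +16 =790
r76=1001100 pc3: +8 =798
r77=1001101 pc4: +16 =814
r78=1001110 pc4: +16 =830
r79=1001111 pc5: +32 =862
r80=1010000 pc2: +4 =866
r81=1010001 pc3: +8 =874
r82=1010010 pc3: +8 =882
r83=1010011 pc4: +16 =898
r84=1010100 pc3: +8 =906
r85=1010101 pc4: +16 =922
r86=1010110 pc4: +16 =938
r87=1010111 pc5: +32 =970
r88=1011000 pc3: +8 =978
r89=1011001 pc4: +16 =994
r90=1011010 pc4: +16 =1010
r91=1011011 pc5: +32 =1042
r92=1011100 pc4: +16 =1058
r93=1011101 pc5: +32 =1090
r94=1011110 pc5: +32 =1122
r95=1011111 pc6: +64 =1186
r96=1100000 pc2: +4 =1190
r97=1100001 pc3: +8 =1198
r98=1100010 pc3: +8 =1206
r99=1100011 pc4: +16 =1222
r100=1100100 pc3: +8 =1230
r101=1100101 pc4: +16 =1246
r102=1100110 pc4: +16 =1262
r103=1100111 pc5: +32 =1294
r104=1101000 pc3: +8 =1302
r105=1101001 pc4: +16 =1318
r106=1101010 pc4: +16 =1334

Answer: 1334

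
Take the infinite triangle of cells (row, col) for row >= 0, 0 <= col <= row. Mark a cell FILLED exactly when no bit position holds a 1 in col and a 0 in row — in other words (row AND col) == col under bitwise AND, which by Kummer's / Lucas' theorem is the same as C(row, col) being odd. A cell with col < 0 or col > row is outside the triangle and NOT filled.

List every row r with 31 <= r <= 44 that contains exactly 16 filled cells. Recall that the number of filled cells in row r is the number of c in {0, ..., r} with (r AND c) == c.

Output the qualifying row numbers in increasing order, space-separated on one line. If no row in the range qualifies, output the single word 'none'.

Answer: 39 43

Derivation:
Row r has 2^popcount(r) filled cells, so we need popcount(r) = log2(16) = 4.
Scan r = 31..44 and keep those with exactly 4 one-bits:
r=31=11111 popcount=5 -> skip
r=32=100000 popcount=1 -> skip
r=33=100001 popcount=2 -> skip
r=34=100010 popcount=2 -> skip
r=35=100011 popcount=3 -> skip
r=36=100100 popcount=2 -> skip
r=37=100101 popcount=3 -> skip
r=38=100110 popcount=3 -> skip
r=39=100111 popcount=4 -> KEEP
r=40=101000 popcount=2 -> skip
r=41=101001 popcount=3 -> skip
r=42=101010 popcount=3 -> skip
r=43=101011 popcount=4 -> KEEP
r=44=101100 popcount=3 -> skip
Kept rows: 39 43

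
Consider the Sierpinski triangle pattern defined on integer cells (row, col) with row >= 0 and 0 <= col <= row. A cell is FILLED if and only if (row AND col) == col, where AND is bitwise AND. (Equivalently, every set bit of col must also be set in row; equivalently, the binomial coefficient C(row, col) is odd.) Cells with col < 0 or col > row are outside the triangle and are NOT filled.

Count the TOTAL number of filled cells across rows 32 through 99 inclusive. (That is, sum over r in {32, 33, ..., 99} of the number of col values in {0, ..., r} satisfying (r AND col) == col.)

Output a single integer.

Answer: 1008

Derivation:
r32=100000 pc1: +2 =2
r33=100001 pc2: +4 =6
r34=100010 pc2: +4 =10
r35=100011 pc3: +8 =18
r36=100100 pc2: +4 =22
r37=100101 pc3: +8 =30
r38=100110 pc3: +8 =38
r39=100111 pc4: +16 =54
r40=101000 pc2: +4 =58
r41=101001 pc3: +8 =66
r42=101010 pc3: +8 =74
r43=101011 pc4: +16 =90
r44=101100 pc3: +8 =98
r45=101101 pc4: +16 =114
r46=101110 pc4: +16 =130
r47=101111 pc5: +32 =162
r48=110000 pc2: +4 =166
r49=110001 pc3: +8 =174
r50=110010 pc3: +8 =182
r51=110011 pc4: +16 =198
r52=110100 pc3: +8 =206
r53=110101 pc4: +16 =222
r54=110110 pc4: +16 =238
r55=110111 pc5: +32 =270
r56=111000 pc3: +8 =278
r57=111001 pc4: +16 =294
r58=111010 pc4: +16 =310
r59=111011 pc5: +32 =342
r60=111100 pc4: +16 =358
r61=111101 pc5: +32 =390
r62=111110 pc5: +32 =422
r63=111111 pc6: +64 =486
r64=1000000 pc1: +2 =488
r65=1000001 pc2: +4 =492
r66=1000010 pc2: +4 =496
r67=1000011 pc3: +8 =504
r68=1000100 pc2: +4 =508
r69=1000101 pc3: +8 =516
r70=1000110 pc3: +8 =524
r71=1000111 pc4: +16 =540
r72=1001000 pc2: +4 =544
r73=1001001 pc3: +8 =552
r74=1001010 pc3: +8 =560
r75=1001011 pc4: +16 =576
r76=1001100 pc3: +8 =584
r77=1001101 pc4: +16 =600
r78=1001110 pc4: +16 =616
r79=1001111 pc5: +32 =648
r80=1010000 pc2: +4 =652
r81=1010001 pc3: +8 =660
r82=1010010 pc3: +8 =668
r83=1010011 pc4: +16 =684
r84=1010100 pc3: +8 =692
r85=1010101 pc4: +16 =708
r86=1010110 pc4: +16 =724
r87=1010111 pc5: +32 =756
r88=1011000 pc3: +8 =764
r89=1011001 pc4: +16 =780
r90=1011010 pc4: +16 =796
r91=1011011 pc5: +32 =828
r92=1011100 pc4: +16 =844
r93=1011101 pc5: +32 =876
r94=1011110 pc5: +32 =908
r95=1011111 pc6: +64 =972
r96=1100000 pc2: +4 =976
r97=1100001 pc3: +8 =984
r98=1100010 pc3: +8 =992
r99=1100011 pc4: +16 =1008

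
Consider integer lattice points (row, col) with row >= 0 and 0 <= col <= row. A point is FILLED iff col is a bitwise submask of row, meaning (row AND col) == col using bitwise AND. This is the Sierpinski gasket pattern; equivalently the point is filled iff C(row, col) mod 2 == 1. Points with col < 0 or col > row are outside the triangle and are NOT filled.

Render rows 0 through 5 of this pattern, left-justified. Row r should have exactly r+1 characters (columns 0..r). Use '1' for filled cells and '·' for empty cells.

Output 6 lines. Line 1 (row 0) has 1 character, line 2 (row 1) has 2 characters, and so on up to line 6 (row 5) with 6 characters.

r0=0: 1
r1=1: 11
r2=10: 1·1
r3=11: 1111
r4=100: 1···1
r5=101: 11··11

Answer: 1
11
1·1
1111
1···1
11··11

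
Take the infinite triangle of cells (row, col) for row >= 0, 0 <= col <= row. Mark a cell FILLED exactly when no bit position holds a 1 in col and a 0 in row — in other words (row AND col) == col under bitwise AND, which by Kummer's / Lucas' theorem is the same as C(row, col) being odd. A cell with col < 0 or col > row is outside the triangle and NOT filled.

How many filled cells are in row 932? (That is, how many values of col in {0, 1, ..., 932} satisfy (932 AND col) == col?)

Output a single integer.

932 in binary = 1110100100
popcount(932) = number of 1-bits in 1110100100 = 5
A col c satisfies (932 AND c) == c iff every set bit of c is also set in 932; each of the 5 set bits of 932 can independently be on or off in c.
count = 2^5 = 32

Answer: 32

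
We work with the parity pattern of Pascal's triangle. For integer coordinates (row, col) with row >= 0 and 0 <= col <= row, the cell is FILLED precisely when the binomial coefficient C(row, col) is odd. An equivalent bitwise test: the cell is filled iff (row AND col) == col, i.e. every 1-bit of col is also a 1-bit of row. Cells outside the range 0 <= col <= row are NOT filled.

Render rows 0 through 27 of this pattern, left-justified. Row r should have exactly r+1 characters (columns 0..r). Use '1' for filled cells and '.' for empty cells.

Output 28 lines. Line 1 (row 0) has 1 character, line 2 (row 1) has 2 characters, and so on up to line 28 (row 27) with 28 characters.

r0=0: 1
r1=1: 11
r2=10: 1.1
r3=11: 1111
r4=100: 1...1
r5=101: 11..11
r6=110: 1.1.1.1
r7=111: 11111111
r8=1000: 1.......1
r9=1001: 11......11
r10=1010: 1.1.....1.1
r11=1011: 1111....1111
r12=1100: 1...1...1...1
r13=1101: 11..11..11..11
r14=1110: 1.1.1.1.1.1.1.1
r15=1111: 1111111111111111
r16=10000: 1...............1
r17=10001: 11..............11
r18=10010: 1.1.............1.1
r19=10011: 1111............1111
r20=10100: 1...1...........1...1
r21=10101: 11..11..........11..11
r22=10110: 1.1.1.1.........1.1.1.1
r23=10111: 11111111........11111111
r24=11000: 1.......1.......1.......1
r25=11001: 11......11......11......11
r26=11010: 1.1.....1.1.....1.1.....1.1
r27=11011: 1111....1111....1111....1111

Answer: 1
11
1.1
1111
1...1
11..11
1.1.1.1
11111111
1.......1
11......11
1.1.....1.1
1111....1111
1...1...1...1
11..11..11..11
1.1.1.1.1.1.1.1
1111111111111111
1...............1
11..............11
1.1.............1.1
1111............1111
1...1...........1...1
11..11..........11..11
1.1.1.1.........1.1.1.1
11111111........11111111
1.......1.......1.......1
11......11......11......11
1.1.....1.1.....1.1.....1.1
1111....1111....1111....1111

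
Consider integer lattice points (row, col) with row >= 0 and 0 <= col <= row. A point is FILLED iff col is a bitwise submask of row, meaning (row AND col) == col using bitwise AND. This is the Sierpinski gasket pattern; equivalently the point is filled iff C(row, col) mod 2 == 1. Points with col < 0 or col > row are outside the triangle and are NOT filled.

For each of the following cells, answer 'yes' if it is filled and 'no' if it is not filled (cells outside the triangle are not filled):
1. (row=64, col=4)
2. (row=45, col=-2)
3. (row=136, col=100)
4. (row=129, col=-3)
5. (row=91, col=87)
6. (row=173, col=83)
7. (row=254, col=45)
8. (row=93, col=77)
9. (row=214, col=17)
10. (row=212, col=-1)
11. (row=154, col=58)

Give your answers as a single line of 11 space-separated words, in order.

(64,4): row=0b1000000, col=0b100, row AND col = 0b0 = 0; 0 != 4 -> empty
(45,-2): col outside [0, 45] -> not filled
(136,100): row=0b10001000, col=0b1100100, row AND col = 0b0 = 0; 0 != 100 -> empty
(129,-3): col outside [0, 129] -> not filled
(91,87): row=0b1011011, col=0b1010111, row AND col = 0b1010011 = 83; 83 != 87 -> empty
(173,83): row=0b10101101, col=0b1010011, row AND col = 0b1 = 1; 1 != 83 -> empty
(254,45): row=0b11111110, col=0b101101, row AND col = 0b101100 = 44; 44 != 45 -> empty
(93,77): row=0b1011101, col=0b1001101, row AND col = 0b1001101 = 77; 77 == 77 -> filled
(214,17): row=0b11010110, col=0b10001, row AND col = 0b10000 = 16; 16 != 17 -> empty
(212,-1): col outside [0, 212] -> not filled
(154,58): row=0b10011010, col=0b111010, row AND col = 0b11010 = 26; 26 != 58 -> empty

Answer: no no no no no no no yes no no no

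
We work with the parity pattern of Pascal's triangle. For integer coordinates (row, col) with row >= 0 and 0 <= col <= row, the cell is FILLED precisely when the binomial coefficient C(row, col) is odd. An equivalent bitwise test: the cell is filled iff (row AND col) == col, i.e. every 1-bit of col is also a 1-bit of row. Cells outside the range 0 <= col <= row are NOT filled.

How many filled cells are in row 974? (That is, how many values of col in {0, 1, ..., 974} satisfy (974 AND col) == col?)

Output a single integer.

Answer: 128

Derivation:
974 in binary = 1111001110
popcount(974) = number of 1-bits in 1111001110 = 7
A col c satisfies (974 AND c) == c iff every set bit of c is also set in 974; each of the 7 set bits of 974 can independently be on or off in c.
count = 2^7 = 128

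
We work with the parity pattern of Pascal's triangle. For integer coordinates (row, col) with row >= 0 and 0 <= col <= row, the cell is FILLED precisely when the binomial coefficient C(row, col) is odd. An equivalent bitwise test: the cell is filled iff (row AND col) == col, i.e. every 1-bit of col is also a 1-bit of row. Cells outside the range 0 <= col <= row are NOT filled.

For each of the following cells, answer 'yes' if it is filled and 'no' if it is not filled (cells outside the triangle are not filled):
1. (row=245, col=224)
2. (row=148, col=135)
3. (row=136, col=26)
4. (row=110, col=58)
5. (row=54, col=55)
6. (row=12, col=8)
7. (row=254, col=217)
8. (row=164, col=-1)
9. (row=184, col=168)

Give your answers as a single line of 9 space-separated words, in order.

(245,224): row=0b11110101, col=0b11100000, row AND col = 0b11100000 = 224; 224 == 224 -> filled
(148,135): row=0b10010100, col=0b10000111, row AND col = 0b10000100 = 132; 132 != 135 -> empty
(136,26): row=0b10001000, col=0b11010, row AND col = 0b1000 = 8; 8 != 26 -> empty
(110,58): row=0b1101110, col=0b111010, row AND col = 0b101010 = 42; 42 != 58 -> empty
(54,55): col outside [0, 54] -> not filled
(12,8): row=0b1100, col=0b1000, row AND col = 0b1000 = 8; 8 == 8 -> filled
(254,217): row=0b11111110, col=0b11011001, row AND col = 0b11011000 = 216; 216 != 217 -> empty
(164,-1): col outside [0, 164] -> not filled
(184,168): row=0b10111000, col=0b10101000, row AND col = 0b10101000 = 168; 168 == 168 -> filled

Answer: yes no no no no yes no no yes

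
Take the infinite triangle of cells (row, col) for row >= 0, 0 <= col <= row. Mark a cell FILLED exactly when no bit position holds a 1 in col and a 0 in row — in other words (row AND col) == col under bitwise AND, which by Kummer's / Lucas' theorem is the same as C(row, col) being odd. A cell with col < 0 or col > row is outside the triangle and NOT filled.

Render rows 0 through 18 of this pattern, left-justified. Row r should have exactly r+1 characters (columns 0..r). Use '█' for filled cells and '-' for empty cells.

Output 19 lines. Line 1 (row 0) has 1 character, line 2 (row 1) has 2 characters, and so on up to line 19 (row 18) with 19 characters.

r0=0: █
r1=1: ██
r2=10: █-█
r3=11: ████
r4=100: █---█
r5=101: ██--██
r6=110: █-█-█-█
r7=111: ████████
r8=1000: █-------█
r9=1001: ██------██
r10=1010: █-█-----█-█
r11=1011: ████----████
r12=1100: █---█---█---█
r13=1101: ██--██--██--██
r14=1110: █-█-█-█-█-█-█-█
r15=1111: ████████████████
r16=10000: █---------------█
r17=10001: ██--------------██
r18=10010: █-█-------------█-█

Answer: █
██
█-█
████
█---█
██--██
█-█-█-█
████████
█-------█
██------██
█-█-----█-█
████----████
█---█---█---█
██--██--██--██
█-█-█-█-█-█-█-█
████████████████
█---------------█
██--------------██
█-█-------------█-█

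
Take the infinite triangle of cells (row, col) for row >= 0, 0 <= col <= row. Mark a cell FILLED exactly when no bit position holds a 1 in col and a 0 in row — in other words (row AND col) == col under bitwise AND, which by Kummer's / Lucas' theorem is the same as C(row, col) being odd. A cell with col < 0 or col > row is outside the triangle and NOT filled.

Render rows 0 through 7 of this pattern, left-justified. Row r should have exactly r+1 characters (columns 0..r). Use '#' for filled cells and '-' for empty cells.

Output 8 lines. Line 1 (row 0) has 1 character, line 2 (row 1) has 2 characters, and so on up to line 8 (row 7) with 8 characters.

r0=0: #
r1=1: ##
r2=10: #-#
r3=11: ####
r4=100: #---#
r5=101: ##--##
r6=110: #-#-#-#
r7=111: ########

Answer: #
##
#-#
####
#---#
##--##
#-#-#-#
########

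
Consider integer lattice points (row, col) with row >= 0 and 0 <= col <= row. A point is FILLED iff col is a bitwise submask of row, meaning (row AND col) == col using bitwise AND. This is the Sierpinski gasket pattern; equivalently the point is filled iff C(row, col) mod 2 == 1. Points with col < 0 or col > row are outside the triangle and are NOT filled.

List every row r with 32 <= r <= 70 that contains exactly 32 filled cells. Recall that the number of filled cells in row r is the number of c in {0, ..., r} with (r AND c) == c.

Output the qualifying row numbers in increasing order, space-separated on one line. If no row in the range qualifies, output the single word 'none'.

Row r has 2^popcount(r) filled cells, so we need popcount(r) = log2(32) = 5.
Scan r = 32..70 and keep those with exactly 5 one-bits:
r=32=100000 popcount=1 -> skip
r=33=100001 popcount=2 -> skip
r=34=100010 popcount=2 -> skip
r=35=100011 popcount=3 -> skip
r=36=100100 popcount=2 -> skip
r=37=100101 popcount=3 -> skip
r=38=100110 popcount=3 -> skip
r=39=100111 popcount=4 -> skip
r=40=101000 popcount=2 -> skip
r=41=101001 popcount=3 -> skip
r=42=101010 popcount=3 -> skip
r=43=101011 popcount=4 -> skip
r=44=101100 popcount=3 -> skip
r=45=101101 popcount=4 -> skip
r=46=101110 popcount=4 -> skip
r=47=101111 popcount=5 -> KEEP
r=48=110000 popcount=2 -> skip
r=49=110001 popcount=3 -> skip
r=50=110010 popcount=3 -> skip
r=51=110011 popcount=4 -> skip
r=52=110100 popcount=3 -> skip
r=53=110101 popcount=4 -> skip
r=54=110110 popcount=4 -> skip
r=55=110111 popcount=5 -> KEEP
r=56=111000 popcount=3 -> skip
r=57=111001 popcount=4 -> skip
r=58=111010 popcount=4 -> skip
r=59=111011 popcount=5 -> KEEP
r=60=111100 popcount=4 -> skip
r=61=111101 popcount=5 -> KEEP
r=62=111110 popcount=5 -> KEEP
r=63=111111 popcount=6 -> skip
r=64=1000000 popcount=1 -> skip
r=65=1000001 popcount=2 -> skip
r=66=1000010 popcount=2 -> skip
r=67=1000011 popcount=3 -> skip
r=68=1000100 popcount=2 -> skip
r=69=1000101 popcount=3 -> skip
r=70=1000110 popcount=3 -> skip
Kept rows: 47 55 59 61 62

Answer: 47 55 59 61 62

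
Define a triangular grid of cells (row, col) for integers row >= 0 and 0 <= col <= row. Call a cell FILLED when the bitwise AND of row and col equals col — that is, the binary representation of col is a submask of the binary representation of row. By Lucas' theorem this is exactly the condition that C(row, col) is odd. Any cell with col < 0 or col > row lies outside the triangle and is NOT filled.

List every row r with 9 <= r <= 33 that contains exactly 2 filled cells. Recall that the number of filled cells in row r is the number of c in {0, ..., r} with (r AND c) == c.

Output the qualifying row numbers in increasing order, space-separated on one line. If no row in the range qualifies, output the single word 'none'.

Row r has 2^popcount(r) filled cells, so we need popcount(r) = log2(2) = 1.
Scan r = 9..33 and keep those with exactly 1 one-bits:
r=9=1001 popcount=2 -> skip
r=10=1010 popcount=2 -> skip
r=11=1011 popcount=3 -> skip
r=12=1100 popcount=2 -> skip
r=13=1101 popcount=3 -> skip
r=14=1110 popcount=3 -> skip
r=15=1111 popcount=4 -> skip
r=16=10000 popcount=1 -> KEEP
r=17=10001 popcount=2 -> skip
r=18=10010 popcount=2 -> skip
r=19=10011 popcount=3 -> skip
r=20=10100 popcount=2 -> skip
r=21=10101 popcount=3 -> skip
r=22=10110 popcount=3 -> skip
r=23=10111 popcount=4 -> skip
r=24=11000 popcount=2 -> skip
r=25=11001 popcount=3 -> skip
r=26=11010 popcount=3 -> skip
r=27=11011 popcount=4 -> skip
r=28=11100 popcount=3 -> skip
r=29=11101 popcount=4 -> skip
r=30=11110 popcount=4 -> skip
r=31=11111 popcount=5 -> skip
r=32=100000 popcount=1 -> KEEP
r=33=100001 popcount=2 -> skip
Kept rows: 16 32

Answer: 16 32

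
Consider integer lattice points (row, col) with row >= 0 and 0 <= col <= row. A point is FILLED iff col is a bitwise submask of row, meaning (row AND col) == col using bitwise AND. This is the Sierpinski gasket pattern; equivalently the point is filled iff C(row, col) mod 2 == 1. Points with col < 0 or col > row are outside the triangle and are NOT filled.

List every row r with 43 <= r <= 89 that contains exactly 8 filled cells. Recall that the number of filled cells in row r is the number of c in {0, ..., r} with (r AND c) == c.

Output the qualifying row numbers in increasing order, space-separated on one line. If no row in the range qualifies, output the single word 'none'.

Row r has 2^popcount(r) filled cells, so we need popcount(r) = log2(8) = 3.
Scan r = 43..89 and keep those with exactly 3 one-bits:
r=43=101011 popcount=4 -> skip
r=44=101100 popcount=3 -> KEEP
r=45=101101 popcount=4 -> skip
r=46=101110 popcount=4 -> skip
r=47=101111 popcount=5 -> skip
r=48=110000 popcount=2 -> skip
r=49=110001 popcount=3 -> KEEP
r=50=110010 popcount=3 -> KEEP
r=51=110011 popcount=4 -> skip
r=52=110100 popcount=3 -> KEEP
r=53=110101 popcount=4 -> skip
r=54=110110 popcount=4 -> skip
r=55=110111 popcount=5 -> skip
r=56=111000 popcount=3 -> KEEP
r=57=111001 popcount=4 -> skip
r=58=111010 popcount=4 -> skip
r=59=111011 popcount=5 -> skip
r=60=111100 popcount=4 -> skip
r=61=111101 popcount=5 -> skip
r=62=111110 popcount=5 -> skip
r=63=111111 popcount=6 -> skip
r=64=1000000 popcount=1 -> skip
r=65=1000001 popcount=2 -> skip
r=66=1000010 popcount=2 -> skip
r=67=1000011 popcount=3 -> KEEP
r=68=1000100 popcount=2 -> skip
r=69=1000101 popcount=3 -> KEEP
r=70=1000110 popcount=3 -> KEEP
r=71=1000111 popcount=4 -> skip
r=72=1001000 popcount=2 -> skip
r=73=1001001 popcount=3 -> KEEP
r=74=1001010 popcount=3 -> KEEP
r=75=1001011 popcount=4 -> skip
r=76=1001100 popcount=3 -> KEEP
r=77=1001101 popcount=4 -> skip
r=78=1001110 popcount=4 -> skip
r=79=1001111 popcount=5 -> skip
r=80=1010000 popcount=2 -> skip
r=81=1010001 popcount=3 -> KEEP
r=82=1010010 popcount=3 -> KEEP
r=83=1010011 popcount=4 -> skip
r=84=1010100 popcount=3 -> KEEP
r=85=1010101 popcount=4 -> skip
r=86=1010110 popcount=4 -> skip
r=87=1010111 popcount=5 -> skip
r=88=1011000 popcount=3 -> KEEP
r=89=1011001 popcount=4 -> skip
Kept rows: 44 49 50 52 56 67 69 70 73 74 76 81 82 84 88

Answer: 44 49 50 52 56 67 69 70 73 74 76 81 82 84 88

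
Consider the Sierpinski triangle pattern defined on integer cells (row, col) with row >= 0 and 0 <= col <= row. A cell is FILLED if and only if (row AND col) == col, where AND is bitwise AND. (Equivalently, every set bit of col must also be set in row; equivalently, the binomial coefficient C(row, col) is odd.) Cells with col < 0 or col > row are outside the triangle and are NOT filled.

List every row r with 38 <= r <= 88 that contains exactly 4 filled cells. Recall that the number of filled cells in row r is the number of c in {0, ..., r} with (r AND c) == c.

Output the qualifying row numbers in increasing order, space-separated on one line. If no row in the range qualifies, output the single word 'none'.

Row r has 2^popcount(r) filled cells, so we need popcount(r) = log2(4) = 2.
Scan r = 38..88 and keep those with exactly 2 one-bits:
r=38=100110 popcount=3 -> skip
r=39=100111 popcount=4 -> skip
r=40=101000 popcount=2 -> KEEP
r=41=101001 popcount=3 -> skip
r=42=101010 popcount=3 -> skip
r=43=101011 popcount=4 -> skip
r=44=101100 popcount=3 -> skip
r=45=101101 popcount=4 -> skip
r=46=101110 popcount=4 -> skip
r=47=101111 popcount=5 -> skip
r=48=110000 popcount=2 -> KEEP
r=49=110001 popcount=3 -> skip
r=50=110010 popcount=3 -> skip
r=51=110011 popcount=4 -> skip
r=52=110100 popcount=3 -> skip
r=53=110101 popcount=4 -> skip
r=54=110110 popcount=4 -> skip
r=55=110111 popcount=5 -> skip
r=56=111000 popcount=3 -> skip
r=57=111001 popcount=4 -> skip
r=58=111010 popcount=4 -> skip
r=59=111011 popcount=5 -> skip
r=60=111100 popcount=4 -> skip
r=61=111101 popcount=5 -> skip
r=62=111110 popcount=5 -> skip
r=63=111111 popcount=6 -> skip
r=64=1000000 popcount=1 -> skip
r=65=1000001 popcount=2 -> KEEP
r=66=1000010 popcount=2 -> KEEP
r=67=1000011 popcount=3 -> skip
r=68=1000100 popcount=2 -> KEEP
r=69=1000101 popcount=3 -> skip
r=70=1000110 popcount=3 -> skip
r=71=1000111 popcount=4 -> skip
r=72=1001000 popcount=2 -> KEEP
r=73=1001001 popcount=3 -> skip
r=74=1001010 popcount=3 -> skip
r=75=1001011 popcount=4 -> skip
r=76=1001100 popcount=3 -> skip
r=77=1001101 popcount=4 -> skip
r=78=1001110 popcount=4 -> skip
r=79=1001111 popcount=5 -> skip
r=80=1010000 popcount=2 -> KEEP
r=81=1010001 popcount=3 -> skip
r=82=1010010 popcount=3 -> skip
r=83=1010011 popcount=4 -> skip
r=84=1010100 popcount=3 -> skip
r=85=1010101 popcount=4 -> skip
r=86=1010110 popcount=4 -> skip
r=87=1010111 popcount=5 -> skip
r=88=1011000 popcount=3 -> skip
Kept rows: 40 48 65 66 68 72 80

Answer: 40 48 65 66 68 72 80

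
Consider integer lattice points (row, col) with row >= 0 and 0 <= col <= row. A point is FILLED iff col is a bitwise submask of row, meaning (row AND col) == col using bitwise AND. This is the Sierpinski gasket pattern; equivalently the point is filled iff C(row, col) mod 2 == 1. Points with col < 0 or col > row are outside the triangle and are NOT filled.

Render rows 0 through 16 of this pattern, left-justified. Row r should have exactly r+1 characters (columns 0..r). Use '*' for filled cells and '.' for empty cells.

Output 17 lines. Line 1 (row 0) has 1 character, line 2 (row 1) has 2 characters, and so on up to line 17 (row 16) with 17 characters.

r0=0: *
r1=1: **
r2=10: *.*
r3=11: ****
r4=100: *...*
r5=101: **..**
r6=110: *.*.*.*
r7=111: ********
r8=1000: *.......*
r9=1001: **......**
r10=1010: *.*.....*.*
r11=1011: ****....****
r12=1100: *...*...*...*
r13=1101: **..**..**..**
r14=1110: *.*.*.*.*.*.*.*
r15=1111: ****************
r16=10000: *...............*

Answer: *
**
*.*
****
*...*
**..**
*.*.*.*
********
*.......*
**......**
*.*.....*.*
****....****
*...*...*...*
**..**..**..**
*.*.*.*.*.*.*.*
****************
*...............*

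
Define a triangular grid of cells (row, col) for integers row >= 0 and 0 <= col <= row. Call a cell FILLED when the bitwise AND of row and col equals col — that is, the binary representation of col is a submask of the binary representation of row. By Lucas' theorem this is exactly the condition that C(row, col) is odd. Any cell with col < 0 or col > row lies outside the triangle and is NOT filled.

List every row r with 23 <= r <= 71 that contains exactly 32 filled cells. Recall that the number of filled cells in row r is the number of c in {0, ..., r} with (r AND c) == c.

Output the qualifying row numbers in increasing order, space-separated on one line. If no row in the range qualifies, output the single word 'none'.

Row r has 2^popcount(r) filled cells, so we need popcount(r) = log2(32) = 5.
Scan r = 23..71 and keep those with exactly 5 one-bits:
r=23=10111 popcount=4 -> skip
r=24=11000 popcount=2 -> skip
r=25=11001 popcount=3 -> skip
r=26=11010 popcount=3 -> skip
r=27=11011 popcount=4 -> skip
r=28=11100 popcount=3 -> skip
r=29=11101 popcount=4 -> skip
r=30=11110 popcount=4 -> skip
r=31=11111 popcount=5 -> KEEP
r=32=100000 popcount=1 -> skip
r=33=100001 popcount=2 -> skip
r=34=100010 popcount=2 -> skip
r=35=100011 popcount=3 -> skip
r=36=100100 popcount=2 -> skip
r=37=100101 popcount=3 -> skip
r=38=100110 popcount=3 -> skip
r=39=100111 popcount=4 -> skip
r=40=101000 popcount=2 -> skip
r=41=101001 popcount=3 -> skip
r=42=101010 popcount=3 -> skip
r=43=101011 popcount=4 -> skip
r=44=101100 popcount=3 -> skip
r=45=101101 popcount=4 -> skip
r=46=101110 popcount=4 -> skip
r=47=101111 popcount=5 -> KEEP
r=48=110000 popcount=2 -> skip
r=49=110001 popcount=3 -> skip
r=50=110010 popcount=3 -> skip
r=51=110011 popcount=4 -> skip
r=52=110100 popcount=3 -> skip
r=53=110101 popcount=4 -> skip
r=54=110110 popcount=4 -> skip
r=55=110111 popcount=5 -> KEEP
r=56=111000 popcount=3 -> skip
r=57=111001 popcount=4 -> skip
r=58=111010 popcount=4 -> skip
r=59=111011 popcount=5 -> KEEP
r=60=111100 popcount=4 -> skip
r=61=111101 popcount=5 -> KEEP
r=62=111110 popcount=5 -> KEEP
r=63=111111 popcount=6 -> skip
r=64=1000000 popcount=1 -> skip
r=65=1000001 popcount=2 -> skip
r=66=1000010 popcount=2 -> skip
r=67=1000011 popcount=3 -> skip
r=68=1000100 popcount=2 -> skip
r=69=1000101 popcount=3 -> skip
r=70=1000110 popcount=3 -> skip
r=71=1000111 popcount=4 -> skip
Kept rows: 31 47 55 59 61 62

Answer: 31 47 55 59 61 62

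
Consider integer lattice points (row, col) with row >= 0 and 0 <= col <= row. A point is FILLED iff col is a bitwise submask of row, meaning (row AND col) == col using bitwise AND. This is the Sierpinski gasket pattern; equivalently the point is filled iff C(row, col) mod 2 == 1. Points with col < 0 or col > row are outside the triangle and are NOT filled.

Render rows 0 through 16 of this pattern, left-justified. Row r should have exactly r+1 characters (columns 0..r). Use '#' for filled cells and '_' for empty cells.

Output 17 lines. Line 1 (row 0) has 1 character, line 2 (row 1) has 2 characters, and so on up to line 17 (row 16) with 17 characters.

Answer: #
##
#_#
####
#___#
##__##
#_#_#_#
########
#_______#
##______##
#_#_____#_#
####____####
#___#___#___#
##__##__##__##
#_#_#_#_#_#_#_#
################
#_______________#

Derivation:
r0=0: #
r1=1: ##
r2=10: #_#
r3=11: ####
r4=100: #___#
r5=101: ##__##
r6=110: #_#_#_#
r7=111: ########
r8=1000: #_______#
r9=1001: ##______##
r10=1010: #_#_____#_#
r11=1011: ####____####
r12=1100: #___#___#___#
r13=1101: ##__##__##__##
r14=1110: #_#_#_#_#_#_#_#
r15=1111: ################
r16=10000: #_______________#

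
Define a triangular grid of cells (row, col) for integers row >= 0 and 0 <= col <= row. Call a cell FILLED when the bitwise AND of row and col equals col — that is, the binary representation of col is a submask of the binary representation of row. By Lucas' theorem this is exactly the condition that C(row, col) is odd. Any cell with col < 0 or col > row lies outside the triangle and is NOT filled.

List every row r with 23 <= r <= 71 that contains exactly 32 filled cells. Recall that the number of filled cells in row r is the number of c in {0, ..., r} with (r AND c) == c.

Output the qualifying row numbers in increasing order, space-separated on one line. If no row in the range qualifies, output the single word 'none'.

Row r has 2^popcount(r) filled cells, so we need popcount(r) = log2(32) = 5.
Scan r = 23..71 and keep those with exactly 5 one-bits:
r=23=10111 popcount=4 -> skip
r=24=11000 popcount=2 -> skip
r=25=11001 popcount=3 -> skip
r=26=11010 popcount=3 -> skip
r=27=11011 popcount=4 -> skip
r=28=11100 popcount=3 -> skip
r=29=11101 popcount=4 -> skip
r=30=11110 popcount=4 -> skip
r=31=11111 popcount=5 -> KEEP
r=32=100000 popcount=1 -> skip
r=33=100001 popcount=2 -> skip
r=34=100010 popcount=2 -> skip
r=35=100011 popcount=3 -> skip
r=36=100100 popcount=2 -> skip
r=37=100101 popcount=3 -> skip
r=38=100110 popcount=3 -> skip
r=39=100111 popcount=4 -> skip
r=40=101000 popcount=2 -> skip
r=41=101001 popcount=3 -> skip
r=42=101010 popcount=3 -> skip
r=43=101011 popcount=4 -> skip
r=44=101100 popcount=3 -> skip
r=45=101101 popcount=4 -> skip
r=46=101110 popcount=4 -> skip
r=47=101111 popcount=5 -> KEEP
r=48=110000 popcount=2 -> skip
r=49=110001 popcount=3 -> skip
r=50=110010 popcount=3 -> skip
r=51=110011 popcount=4 -> skip
r=52=110100 popcount=3 -> skip
r=53=110101 popcount=4 -> skip
r=54=110110 popcount=4 -> skip
r=55=110111 popcount=5 -> KEEP
r=56=111000 popcount=3 -> skip
r=57=111001 popcount=4 -> skip
r=58=111010 popcount=4 -> skip
r=59=111011 popcount=5 -> KEEP
r=60=111100 popcount=4 -> skip
r=61=111101 popcount=5 -> KEEP
r=62=111110 popcount=5 -> KEEP
r=63=111111 popcount=6 -> skip
r=64=1000000 popcount=1 -> skip
r=65=1000001 popcount=2 -> skip
r=66=1000010 popcount=2 -> skip
r=67=1000011 popcount=3 -> skip
r=68=1000100 popcount=2 -> skip
r=69=1000101 popcount=3 -> skip
r=70=1000110 popcount=3 -> skip
r=71=1000111 popcount=4 -> skip
Kept rows: 31 47 55 59 61 62

Answer: 31 47 55 59 61 62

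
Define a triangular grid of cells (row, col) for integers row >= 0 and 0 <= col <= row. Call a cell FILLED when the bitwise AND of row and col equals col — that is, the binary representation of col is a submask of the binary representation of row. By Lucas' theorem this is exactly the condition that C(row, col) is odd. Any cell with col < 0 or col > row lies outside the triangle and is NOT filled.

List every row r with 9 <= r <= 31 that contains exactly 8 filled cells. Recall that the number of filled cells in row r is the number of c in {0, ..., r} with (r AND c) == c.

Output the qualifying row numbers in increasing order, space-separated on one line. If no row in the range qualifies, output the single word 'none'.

Answer: 11 13 14 19 21 22 25 26 28

Derivation:
Row r has 2^popcount(r) filled cells, so we need popcount(r) = log2(8) = 3.
Scan r = 9..31 and keep those with exactly 3 one-bits:
r=9=1001 popcount=2 -> skip
r=10=1010 popcount=2 -> skip
r=11=1011 popcount=3 -> KEEP
r=12=1100 popcount=2 -> skip
r=13=1101 popcount=3 -> KEEP
r=14=1110 popcount=3 -> KEEP
r=15=1111 popcount=4 -> skip
r=16=10000 popcount=1 -> skip
r=17=10001 popcount=2 -> skip
r=18=10010 popcount=2 -> skip
r=19=10011 popcount=3 -> KEEP
r=20=10100 popcount=2 -> skip
r=21=10101 popcount=3 -> KEEP
r=22=10110 popcount=3 -> KEEP
r=23=10111 popcount=4 -> skip
r=24=11000 popcount=2 -> skip
r=25=11001 popcount=3 -> KEEP
r=26=11010 popcount=3 -> KEEP
r=27=11011 popcount=4 -> skip
r=28=11100 popcount=3 -> KEEP
r=29=11101 popcount=4 -> skip
r=30=11110 popcount=4 -> skip
r=31=11111 popcount=5 -> skip
Kept rows: 11 13 14 19 21 22 25 26 28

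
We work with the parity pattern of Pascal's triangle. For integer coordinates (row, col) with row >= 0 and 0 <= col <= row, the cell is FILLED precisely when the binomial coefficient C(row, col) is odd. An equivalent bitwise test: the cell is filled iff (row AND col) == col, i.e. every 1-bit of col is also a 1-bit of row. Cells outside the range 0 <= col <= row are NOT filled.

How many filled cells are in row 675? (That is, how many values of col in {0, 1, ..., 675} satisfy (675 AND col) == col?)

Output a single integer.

675 in binary = 1010100011
popcount(675) = number of 1-bits in 1010100011 = 5
A col c satisfies (675 AND c) == c iff every set bit of c is also set in 675; each of the 5 set bits of 675 can independently be on or off in c.
count = 2^5 = 32

Answer: 32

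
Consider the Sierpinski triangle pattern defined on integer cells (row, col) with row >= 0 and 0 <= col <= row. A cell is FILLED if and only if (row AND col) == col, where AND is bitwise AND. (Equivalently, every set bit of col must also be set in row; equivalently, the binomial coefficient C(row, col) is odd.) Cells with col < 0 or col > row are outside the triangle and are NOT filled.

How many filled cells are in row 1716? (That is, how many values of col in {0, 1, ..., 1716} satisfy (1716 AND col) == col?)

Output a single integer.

Answer: 64

Derivation:
1716 in binary = 11010110100
popcount(1716) = number of 1-bits in 11010110100 = 6
A col c satisfies (1716 AND c) == c iff every set bit of c is also set in 1716; each of the 6 set bits of 1716 can independently be on or off in c.
count = 2^6 = 64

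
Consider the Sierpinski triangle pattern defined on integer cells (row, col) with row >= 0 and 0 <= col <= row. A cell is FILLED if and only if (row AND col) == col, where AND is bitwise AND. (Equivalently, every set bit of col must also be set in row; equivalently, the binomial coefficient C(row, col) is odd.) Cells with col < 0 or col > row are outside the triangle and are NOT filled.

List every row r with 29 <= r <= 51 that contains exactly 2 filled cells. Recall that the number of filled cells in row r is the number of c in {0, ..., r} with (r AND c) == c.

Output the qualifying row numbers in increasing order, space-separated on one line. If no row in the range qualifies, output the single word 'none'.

Answer: 32

Derivation:
Row r has 2^popcount(r) filled cells, so we need popcount(r) = log2(2) = 1.
Scan r = 29..51 and keep those with exactly 1 one-bits:
r=29=11101 popcount=4 -> skip
r=30=11110 popcount=4 -> skip
r=31=11111 popcount=5 -> skip
r=32=100000 popcount=1 -> KEEP
r=33=100001 popcount=2 -> skip
r=34=100010 popcount=2 -> skip
r=35=100011 popcount=3 -> skip
r=36=100100 popcount=2 -> skip
r=37=100101 popcount=3 -> skip
r=38=100110 popcount=3 -> skip
r=39=100111 popcount=4 -> skip
r=40=101000 popcount=2 -> skip
r=41=101001 popcount=3 -> skip
r=42=101010 popcount=3 -> skip
r=43=101011 popcount=4 -> skip
r=44=101100 popcount=3 -> skip
r=45=101101 popcount=4 -> skip
r=46=101110 popcount=4 -> skip
r=47=101111 popcount=5 -> skip
r=48=110000 popcount=2 -> skip
r=49=110001 popcount=3 -> skip
r=50=110010 popcount=3 -> skip
r=51=110011 popcount=4 -> skip
Kept rows: 32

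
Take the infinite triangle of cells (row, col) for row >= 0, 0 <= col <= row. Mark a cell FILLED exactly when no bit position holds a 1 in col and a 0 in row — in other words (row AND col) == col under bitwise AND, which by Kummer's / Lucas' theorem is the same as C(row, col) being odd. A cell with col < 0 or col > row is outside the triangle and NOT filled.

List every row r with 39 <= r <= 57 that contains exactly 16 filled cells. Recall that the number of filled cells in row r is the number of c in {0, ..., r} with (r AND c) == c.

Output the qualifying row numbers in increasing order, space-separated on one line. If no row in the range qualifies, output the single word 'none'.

Answer: 39 43 45 46 51 53 54 57

Derivation:
Row r has 2^popcount(r) filled cells, so we need popcount(r) = log2(16) = 4.
Scan r = 39..57 and keep those with exactly 4 one-bits:
r=39=100111 popcount=4 -> KEEP
r=40=101000 popcount=2 -> skip
r=41=101001 popcount=3 -> skip
r=42=101010 popcount=3 -> skip
r=43=101011 popcount=4 -> KEEP
r=44=101100 popcount=3 -> skip
r=45=101101 popcount=4 -> KEEP
r=46=101110 popcount=4 -> KEEP
r=47=101111 popcount=5 -> skip
r=48=110000 popcount=2 -> skip
r=49=110001 popcount=3 -> skip
r=50=110010 popcount=3 -> skip
r=51=110011 popcount=4 -> KEEP
r=52=110100 popcount=3 -> skip
r=53=110101 popcount=4 -> KEEP
r=54=110110 popcount=4 -> KEEP
r=55=110111 popcount=5 -> skip
r=56=111000 popcount=3 -> skip
r=57=111001 popcount=4 -> KEEP
Kept rows: 39 43 45 46 51 53 54 57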